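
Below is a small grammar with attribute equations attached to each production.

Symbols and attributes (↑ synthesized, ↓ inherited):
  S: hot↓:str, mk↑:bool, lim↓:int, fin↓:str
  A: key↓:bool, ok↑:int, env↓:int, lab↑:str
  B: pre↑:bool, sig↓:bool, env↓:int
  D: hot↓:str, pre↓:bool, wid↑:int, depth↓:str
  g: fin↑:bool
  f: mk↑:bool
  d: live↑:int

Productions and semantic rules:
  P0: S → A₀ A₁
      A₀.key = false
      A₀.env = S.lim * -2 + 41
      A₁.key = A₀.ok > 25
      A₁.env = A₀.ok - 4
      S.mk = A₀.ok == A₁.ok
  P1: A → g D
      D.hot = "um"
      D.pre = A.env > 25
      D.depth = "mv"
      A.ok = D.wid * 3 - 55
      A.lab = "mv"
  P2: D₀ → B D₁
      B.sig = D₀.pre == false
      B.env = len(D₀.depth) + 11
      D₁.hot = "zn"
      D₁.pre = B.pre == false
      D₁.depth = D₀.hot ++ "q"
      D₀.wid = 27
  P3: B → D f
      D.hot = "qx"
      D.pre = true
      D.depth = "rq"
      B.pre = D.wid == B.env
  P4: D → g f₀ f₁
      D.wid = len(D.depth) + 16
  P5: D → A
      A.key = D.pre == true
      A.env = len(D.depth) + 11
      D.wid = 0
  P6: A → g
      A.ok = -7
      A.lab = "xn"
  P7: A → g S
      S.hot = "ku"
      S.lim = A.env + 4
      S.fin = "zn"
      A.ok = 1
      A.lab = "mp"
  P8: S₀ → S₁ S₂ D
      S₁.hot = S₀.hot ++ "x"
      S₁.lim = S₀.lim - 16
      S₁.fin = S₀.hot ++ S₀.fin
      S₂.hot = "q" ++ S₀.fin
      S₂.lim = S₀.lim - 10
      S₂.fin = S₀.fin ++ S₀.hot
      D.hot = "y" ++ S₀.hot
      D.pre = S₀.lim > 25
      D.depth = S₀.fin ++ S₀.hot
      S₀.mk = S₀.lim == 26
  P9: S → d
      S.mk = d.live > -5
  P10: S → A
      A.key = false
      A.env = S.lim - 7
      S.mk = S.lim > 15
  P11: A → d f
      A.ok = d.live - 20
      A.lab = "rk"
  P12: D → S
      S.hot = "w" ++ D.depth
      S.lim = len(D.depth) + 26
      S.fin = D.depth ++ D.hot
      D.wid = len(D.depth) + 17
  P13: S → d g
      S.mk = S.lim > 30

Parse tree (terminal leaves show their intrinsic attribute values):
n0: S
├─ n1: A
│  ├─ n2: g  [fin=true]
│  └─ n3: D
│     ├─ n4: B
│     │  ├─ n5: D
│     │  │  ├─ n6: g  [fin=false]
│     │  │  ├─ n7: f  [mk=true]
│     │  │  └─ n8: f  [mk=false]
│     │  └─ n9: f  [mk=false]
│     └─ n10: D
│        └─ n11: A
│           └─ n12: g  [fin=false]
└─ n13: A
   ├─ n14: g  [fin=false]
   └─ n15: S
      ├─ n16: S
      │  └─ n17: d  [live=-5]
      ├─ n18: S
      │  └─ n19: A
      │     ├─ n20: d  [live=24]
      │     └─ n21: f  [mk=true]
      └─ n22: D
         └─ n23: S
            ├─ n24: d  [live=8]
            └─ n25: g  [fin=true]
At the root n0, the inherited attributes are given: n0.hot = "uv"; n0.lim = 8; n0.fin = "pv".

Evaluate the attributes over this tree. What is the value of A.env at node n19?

9

1. n0.hot = "uv"  [given at root]
2. n0.lim = 8  [given at root]
3. n0.fin = "pv"  [given at root]
4. n1.key = false  [false]
5. n1.env = 25  [S.lim * -2 + 41]
6. n2.fin = true  [terminal]
7. n3.hot = "um"  ["um"]
8. n3.pre = false  [A.env > 25]
9. n3.depth = "mv"  ["mv"]
10. n4.sig = true  [D₀.pre == false]
11. n4.env = 13  [len(D₀.depth) + 11]
12. n5.hot = "qx"  ["qx"]
13. n5.pre = true  [true]
14. n5.depth = "rq"  ["rq"]
15. n6.fin = false  [terminal]
16. n7.mk = true  [terminal]
17. n8.mk = false  [terminal]
18. n5.wid = 18  [len(D.depth) + 16]
19. n9.mk = false  [terminal]
20. n4.pre = false  [D.wid == B.env]
21. n10.hot = "zn"  ["zn"]
22. n10.pre = true  [B.pre == false]
23. n10.depth = "umq"  [D₀.hot ++ "q"]
24. n11.key = true  [D.pre == true]
25. n11.env = 14  [len(D.depth) + 11]
26. n12.fin = false  [terminal]
27. n11.ok = -7  [-7]
28. n11.lab = "xn"  ["xn"]
29. n10.wid = 0  [0]
30. n3.wid = 27  [27]
31. n1.ok = 26  [D.wid * 3 - 55]
32. n1.lab = "mv"  ["mv"]
33. n13.key = true  [A₀.ok > 25]
34. n13.env = 22  [A₀.ok - 4]
35. n14.fin = false  [terminal]
36. n15.hot = "ku"  ["ku"]
37. n15.lim = 26  [A.env + 4]
38. n15.fin = "zn"  ["zn"]
39. n16.hot = "kux"  [S₀.hot ++ "x"]
40. n16.lim = 10  [S₀.lim - 16]
41. n16.fin = "kuzn"  [S₀.hot ++ S₀.fin]
42. n17.live = -5  [terminal]
43. n16.mk = false  [d.live > -5]
44. n18.hot = "qzn"  ["q" ++ S₀.fin]
45. n18.lim = 16  [S₀.lim - 10]
46. n18.fin = "znku"  [S₀.fin ++ S₀.hot]
47. n19.key = false  [false]
48. n19.env = 9  [S.lim - 7]
49. n20.live = 24  [terminal]
50. n21.mk = true  [terminal]
51. n19.ok = 4  [d.live - 20]
52. n19.lab = "rk"  ["rk"]
53. n18.mk = true  [S.lim > 15]
54. n22.hot = "yku"  ["y" ++ S₀.hot]
55. n22.pre = true  [S₀.lim > 25]
56. n22.depth = "znku"  [S₀.fin ++ S₀.hot]
57. n23.hot = "wznku"  ["w" ++ D.depth]
58. n23.lim = 30  [len(D.depth) + 26]
59. n23.fin = "znkuyku"  [D.depth ++ D.hot]
60. n24.live = 8  [terminal]
61. n25.fin = true  [terminal]
62. n23.mk = false  [S.lim > 30]
63. n22.wid = 21  [len(D.depth) + 17]
64. n15.mk = true  [S₀.lim == 26]
65. n13.ok = 1  [1]
66. n13.lab = "mp"  ["mp"]
67. n0.mk = false  [A₀.ok == A₁.ok]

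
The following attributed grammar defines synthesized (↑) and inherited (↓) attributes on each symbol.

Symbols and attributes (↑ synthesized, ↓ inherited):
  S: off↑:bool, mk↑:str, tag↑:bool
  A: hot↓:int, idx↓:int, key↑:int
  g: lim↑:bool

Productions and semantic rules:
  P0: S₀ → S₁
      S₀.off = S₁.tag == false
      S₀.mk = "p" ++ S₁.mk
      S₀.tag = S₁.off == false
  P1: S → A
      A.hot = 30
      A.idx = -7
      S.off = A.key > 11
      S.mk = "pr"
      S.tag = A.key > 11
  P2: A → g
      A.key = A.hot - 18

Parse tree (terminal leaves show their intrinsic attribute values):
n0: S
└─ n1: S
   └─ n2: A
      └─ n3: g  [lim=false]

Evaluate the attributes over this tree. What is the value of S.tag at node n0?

1. n2.hot = 30  [30]
2. n2.idx = -7  [-7]
3. n3.lim = false  [terminal]
4. n2.key = 12  [A.hot - 18]
5. n1.off = true  [A.key > 11]
6. n1.mk = "pr"  ["pr"]
7. n1.tag = true  [A.key > 11]
8. n0.off = false  [S₁.tag == false]
9. n0.mk = "ppr"  ["p" ++ S₁.mk]
10. n0.tag = false  [S₁.off == false]

false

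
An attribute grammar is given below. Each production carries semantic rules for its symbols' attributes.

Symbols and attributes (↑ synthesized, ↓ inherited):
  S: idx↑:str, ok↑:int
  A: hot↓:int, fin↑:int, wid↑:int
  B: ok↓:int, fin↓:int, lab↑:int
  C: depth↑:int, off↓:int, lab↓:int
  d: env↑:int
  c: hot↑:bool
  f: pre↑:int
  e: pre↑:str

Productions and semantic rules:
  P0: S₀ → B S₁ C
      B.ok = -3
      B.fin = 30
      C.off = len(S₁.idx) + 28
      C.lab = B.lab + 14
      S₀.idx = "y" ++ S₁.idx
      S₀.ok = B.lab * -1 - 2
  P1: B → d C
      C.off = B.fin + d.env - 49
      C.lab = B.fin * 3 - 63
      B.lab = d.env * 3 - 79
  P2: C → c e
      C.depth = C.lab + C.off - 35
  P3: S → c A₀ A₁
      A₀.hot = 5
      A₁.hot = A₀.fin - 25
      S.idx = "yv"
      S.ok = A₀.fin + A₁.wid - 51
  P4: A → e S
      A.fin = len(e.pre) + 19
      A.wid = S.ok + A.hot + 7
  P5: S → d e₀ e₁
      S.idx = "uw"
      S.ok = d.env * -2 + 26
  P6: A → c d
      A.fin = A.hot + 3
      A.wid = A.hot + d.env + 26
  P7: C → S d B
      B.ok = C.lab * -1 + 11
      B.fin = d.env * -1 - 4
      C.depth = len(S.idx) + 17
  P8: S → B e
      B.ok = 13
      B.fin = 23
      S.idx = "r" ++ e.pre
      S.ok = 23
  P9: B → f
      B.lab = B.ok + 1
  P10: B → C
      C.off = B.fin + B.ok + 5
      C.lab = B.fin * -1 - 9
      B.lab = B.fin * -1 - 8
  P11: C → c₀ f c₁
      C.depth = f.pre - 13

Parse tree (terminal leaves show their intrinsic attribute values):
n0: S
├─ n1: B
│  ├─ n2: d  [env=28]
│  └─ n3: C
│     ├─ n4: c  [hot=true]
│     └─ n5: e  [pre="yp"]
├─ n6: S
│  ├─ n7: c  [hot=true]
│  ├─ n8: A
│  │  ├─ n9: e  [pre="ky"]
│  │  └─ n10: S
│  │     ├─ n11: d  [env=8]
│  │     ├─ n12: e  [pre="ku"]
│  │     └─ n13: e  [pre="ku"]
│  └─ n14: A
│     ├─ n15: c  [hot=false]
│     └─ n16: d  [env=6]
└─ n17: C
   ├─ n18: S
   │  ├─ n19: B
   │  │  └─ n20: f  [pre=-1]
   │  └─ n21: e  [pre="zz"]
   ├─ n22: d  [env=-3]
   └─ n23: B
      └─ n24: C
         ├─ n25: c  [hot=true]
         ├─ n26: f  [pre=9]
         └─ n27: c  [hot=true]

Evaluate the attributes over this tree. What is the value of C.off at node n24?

1. n1.ok = -3  [-3]
2. n1.fin = 30  [30]
3. n2.env = 28  [terminal]
4. n3.off = 9  [B.fin + d.env - 49]
5. n3.lab = 27  [B.fin * 3 - 63]
6. n4.hot = true  [terminal]
7. n5.pre = "yp"  [terminal]
8. n3.depth = 1  [C.lab + C.off - 35]
9. n1.lab = 5  [d.env * 3 - 79]
10. n7.hot = true  [terminal]
11. n8.hot = 5  [5]
12. n9.pre = "ky"  [terminal]
13. n11.env = 8  [terminal]
14. n12.pre = "ku"  [terminal]
15. n13.pre = "ku"  [terminal]
16. n10.idx = "uw"  ["uw"]
17. n10.ok = 10  [d.env * -2 + 26]
18. n8.fin = 21  [len(e.pre) + 19]
19. n8.wid = 22  [S.ok + A.hot + 7]
20. n14.hot = -4  [A₀.fin - 25]
21. n15.hot = false  [terminal]
22. n16.env = 6  [terminal]
23. n14.fin = -1  [A.hot + 3]
24. n14.wid = 28  [A.hot + d.env + 26]
25. n6.idx = "yv"  ["yv"]
26. n6.ok = -2  [A₀.fin + A₁.wid - 51]
27. n17.off = 30  [len(S₁.idx) + 28]
28. n17.lab = 19  [B.lab + 14]
29. n19.ok = 13  [13]
30. n19.fin = 23  [23]
31. n20.pre = -1  [terminal]
32. n19.lab = 14  [B.ok + 1]
33. n21.pre = "zz"  [terminal]
34. n18.idx = "rzz"  ["r" ++ e.pre]
35. n18.ok = 23  [23]
36. n22.env = -3  [terminal]
37. n23.ok = -8  [C.lab * -1 + 11]
38. n23.fin = -1  [d.env * -1 - 4]
39. n24.off = -4  [B.fin + B.ok + 5]
40. n24.lab = -8  [B.fin * -1 - 9]
41. n25.hot = true  [terminal]
42. n26.pre = 9  [terminal]
43. n27.hot = true  [terminal]
44. n24.depth = -4  [f.pre - 13]
45. n23.lab = -7  [B.fin * -1 - 8]
46. n17.depth = 20  [len(S.idx) + 17]
47. n0.idx = "yyv"  ["y" ++ S₁.idx]
48. n0.ok = -7  [B.lab * -1 - 2]

-4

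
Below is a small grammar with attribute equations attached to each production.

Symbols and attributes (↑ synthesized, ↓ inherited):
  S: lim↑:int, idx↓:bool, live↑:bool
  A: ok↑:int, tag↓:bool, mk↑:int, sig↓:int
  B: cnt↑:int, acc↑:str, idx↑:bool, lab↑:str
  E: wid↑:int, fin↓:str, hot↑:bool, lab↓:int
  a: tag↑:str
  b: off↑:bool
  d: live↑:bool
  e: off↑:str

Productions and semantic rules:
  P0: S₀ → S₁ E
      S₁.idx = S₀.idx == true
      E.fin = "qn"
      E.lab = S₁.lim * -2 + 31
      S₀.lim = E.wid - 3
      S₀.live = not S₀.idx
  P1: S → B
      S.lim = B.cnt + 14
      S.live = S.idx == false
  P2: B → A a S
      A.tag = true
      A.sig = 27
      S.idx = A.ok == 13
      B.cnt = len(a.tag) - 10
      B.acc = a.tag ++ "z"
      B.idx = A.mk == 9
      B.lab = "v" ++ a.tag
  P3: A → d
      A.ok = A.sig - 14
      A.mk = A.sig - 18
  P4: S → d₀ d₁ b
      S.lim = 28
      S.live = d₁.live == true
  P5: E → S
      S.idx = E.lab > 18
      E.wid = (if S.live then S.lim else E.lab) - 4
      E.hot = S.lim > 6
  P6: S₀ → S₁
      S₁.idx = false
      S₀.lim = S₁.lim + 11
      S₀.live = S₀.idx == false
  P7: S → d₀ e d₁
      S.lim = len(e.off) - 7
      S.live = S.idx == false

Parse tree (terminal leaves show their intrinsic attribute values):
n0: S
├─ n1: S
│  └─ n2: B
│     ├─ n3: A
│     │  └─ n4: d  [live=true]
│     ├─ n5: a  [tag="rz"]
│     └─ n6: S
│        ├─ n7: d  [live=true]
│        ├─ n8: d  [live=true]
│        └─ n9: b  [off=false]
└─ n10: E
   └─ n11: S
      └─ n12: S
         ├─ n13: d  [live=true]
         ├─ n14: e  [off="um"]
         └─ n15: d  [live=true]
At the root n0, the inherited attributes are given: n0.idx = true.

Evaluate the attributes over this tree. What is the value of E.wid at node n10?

15

1. n0.idx = true  [given at root]
2. n1.idx = true  [S₀.idx == true]
3. n3.tag = true  [true]
4. n3.sig = 27  [27]
5. n4.live = true  [terminal]
6. n3.ok = 13  [A.sig - 14]
7. n3.mk = 9  [A.sig - 18]
8. n5.tag = "rz"  [terminal]
9. n6.idx = true  [A.ok == 13]
10. n7.live = true  [terminal]
11. n8.live = true  [terminal]
12. n9.off = false  [terminal]
13. n6.lim = 28  [28]
14. n6.live = true  [d₁.live == true]
15. n2.cnt = -8  [len(a.tag) - 10]
16. n2.acc = "rzz"  [a.tag ++ "z"]
17. n2.idx = true  [A.mk == 9]
18. n2.lab = "vrz"  ["v" ++ a.tag]
19. n1.lim = 6  [B.cnt + 14]
20. n1.live = false  [S.idx == false]
21. n10.fin = "qn"  ["qn"]
22. n10.lab = 19  [S₁.lim * -2 + 31]
23. n11.idx = true  [E.lab > 18]
24. n12.idx = false  [false]
25. n13.live = true  [terminal]
26. n14.off = "um"  [terminal]
27. n15.live = true  [terminal]
28. n12.lim = -5  [len(e.off) - 7]
29. n12.live = true  [S.idx == false]
30. n11.lim = 6  [S₁.lim + 11]
31. n11.live = false  [S₀.idx == false]
32. n10.wid = 15  [(if S.live then S.lim else E.lab) - 4]
33. n10.hot = false  [S.lim > 6]
34. n0.lim = 12  [E.wid - 3]
35. n0.live = false  [not S₀.idx]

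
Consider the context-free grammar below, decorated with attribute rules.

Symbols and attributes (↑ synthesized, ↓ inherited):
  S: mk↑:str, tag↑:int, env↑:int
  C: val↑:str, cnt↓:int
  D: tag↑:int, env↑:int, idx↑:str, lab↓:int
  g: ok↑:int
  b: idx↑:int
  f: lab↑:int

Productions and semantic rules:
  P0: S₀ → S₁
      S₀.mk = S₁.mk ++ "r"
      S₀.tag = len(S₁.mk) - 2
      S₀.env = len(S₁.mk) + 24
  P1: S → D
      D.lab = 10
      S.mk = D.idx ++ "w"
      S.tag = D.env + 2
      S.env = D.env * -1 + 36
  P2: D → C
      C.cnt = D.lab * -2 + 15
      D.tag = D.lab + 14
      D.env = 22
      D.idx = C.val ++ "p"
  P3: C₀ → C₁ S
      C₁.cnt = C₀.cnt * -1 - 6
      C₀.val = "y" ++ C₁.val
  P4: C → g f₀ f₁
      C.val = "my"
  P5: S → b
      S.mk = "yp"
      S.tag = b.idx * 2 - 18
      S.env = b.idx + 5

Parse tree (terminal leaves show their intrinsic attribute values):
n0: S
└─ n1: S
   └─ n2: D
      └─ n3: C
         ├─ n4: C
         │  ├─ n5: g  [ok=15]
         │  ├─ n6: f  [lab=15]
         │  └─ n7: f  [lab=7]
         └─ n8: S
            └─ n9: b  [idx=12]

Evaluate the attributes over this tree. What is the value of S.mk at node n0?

"ymypwr"

1. n2.lab = 10  [10]
2. n3.cnt = -5  [D.lab * -2 + 15]
3. n4.cnt = -1  [C₀.cnt * -1 - 6]
4. n5.ok = 15  [terminal]
5. n6.lab = 15  [terminal]
6. n7.lab = 7  [terminal]
7. n4.val = "my"  ["my"]
8. n9.idx = 12  [terminal]
9. n8.mk = "yp"  ["yp"]
10. n8.tag = 6  [b.idx * 2 - 18]
11. n8.env = 17  [b.idx + 5]
12. n3.val = "ymy"  ["y" ++ C₁.val]
13. n2.tag = 24  [D.lab + 14]
14. n2.env = 22  [22]
15. n2.idx = "ymyp"  [C.val ++ "p"]
16. n1.mk = "ymypw"  [D.idx ++ "w"]
17. n1.tag = 24  [D.env + 2]
18. n1.env = 14  [D.env * -1 + 36]
19. n0.mk = "ymypwr"  [S₁.mk ++ "r"]
20. n0.tag = 3  [len(S₁.mk) - 2]
21. n0.env = 29  [len(S₁.mk) + 24]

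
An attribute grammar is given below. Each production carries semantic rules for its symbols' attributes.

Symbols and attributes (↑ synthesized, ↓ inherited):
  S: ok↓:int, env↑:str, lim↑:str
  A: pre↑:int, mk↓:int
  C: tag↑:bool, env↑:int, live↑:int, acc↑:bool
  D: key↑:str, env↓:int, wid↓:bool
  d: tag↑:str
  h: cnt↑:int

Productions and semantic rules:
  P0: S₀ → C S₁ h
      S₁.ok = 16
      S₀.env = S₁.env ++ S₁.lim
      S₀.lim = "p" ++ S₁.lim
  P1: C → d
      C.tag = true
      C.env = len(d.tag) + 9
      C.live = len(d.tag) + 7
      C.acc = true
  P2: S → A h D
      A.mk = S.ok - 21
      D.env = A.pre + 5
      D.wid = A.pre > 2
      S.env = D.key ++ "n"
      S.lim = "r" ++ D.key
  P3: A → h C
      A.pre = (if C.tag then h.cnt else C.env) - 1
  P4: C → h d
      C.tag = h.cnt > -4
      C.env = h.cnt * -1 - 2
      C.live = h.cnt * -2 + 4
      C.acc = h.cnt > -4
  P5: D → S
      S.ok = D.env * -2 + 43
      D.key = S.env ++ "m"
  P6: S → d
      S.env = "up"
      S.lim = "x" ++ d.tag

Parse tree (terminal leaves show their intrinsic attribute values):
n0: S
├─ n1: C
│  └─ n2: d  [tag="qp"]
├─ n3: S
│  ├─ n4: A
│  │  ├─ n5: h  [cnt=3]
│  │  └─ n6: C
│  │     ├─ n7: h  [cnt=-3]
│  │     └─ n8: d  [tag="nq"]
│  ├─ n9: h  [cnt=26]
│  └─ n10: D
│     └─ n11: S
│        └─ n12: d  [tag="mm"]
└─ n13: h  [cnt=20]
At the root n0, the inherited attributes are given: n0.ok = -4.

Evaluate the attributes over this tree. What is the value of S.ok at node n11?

29

1. n0.ok = -4  [given at root]
2. n2.tag = "qp"  [terminal]
3. n1.tag = true  [true]
4. n1.env = 11  [len(d.tag) + 9]
5. n1.live = 9  [len(d.tag) + 7]
6. n1.acc = true  [true]
7. n3.ok = 16  [16]
8. n4.mk = -5  [S.ok - 21]
9. n5.cnt = 3  [terminal]
10. n7.cnt = -3  [terminal]
11. n8.tag = "nq"  [terminal]
12. n6.tag = true  [h.cnt > -4]
13. n6.env = 1  [h.cnt * -1 - 2]
14. n6.live = 10  [h.cnt * -2 + 4]
15. n6.acc = true  [h.cnt > -4]
16. n4.pre = 2  [(if C.tag then h.cnt else C.env) - 1]
17. n9.cnt = 26  [terminal]
18. n10.env = 7  [A.pre + 5]
19. n10.wid = false  [A.pre > 2]
20. n11.ok = 29  [D.env * -2 + 43]
21. n12.tag = "mm"  [terminal]
22. n11.env = "up"  ["up"]
23. n11.lim = "xmm"  ["x" ++ d.tag]
24. n10.key = "upm"  [S.env ++ "m"]
25. n3.env = "upmn"  [D.key ++ "n"]
26. n3.lim = "rupm"  ["r" ++ D.key]
27. n13.cnt = 20  [terminal]
28. n0.env = "upmnrupm"  [S₁.env ++ S₁.lim]
29. n0.lim = "prupm"  ["p" ++ S₁.lim]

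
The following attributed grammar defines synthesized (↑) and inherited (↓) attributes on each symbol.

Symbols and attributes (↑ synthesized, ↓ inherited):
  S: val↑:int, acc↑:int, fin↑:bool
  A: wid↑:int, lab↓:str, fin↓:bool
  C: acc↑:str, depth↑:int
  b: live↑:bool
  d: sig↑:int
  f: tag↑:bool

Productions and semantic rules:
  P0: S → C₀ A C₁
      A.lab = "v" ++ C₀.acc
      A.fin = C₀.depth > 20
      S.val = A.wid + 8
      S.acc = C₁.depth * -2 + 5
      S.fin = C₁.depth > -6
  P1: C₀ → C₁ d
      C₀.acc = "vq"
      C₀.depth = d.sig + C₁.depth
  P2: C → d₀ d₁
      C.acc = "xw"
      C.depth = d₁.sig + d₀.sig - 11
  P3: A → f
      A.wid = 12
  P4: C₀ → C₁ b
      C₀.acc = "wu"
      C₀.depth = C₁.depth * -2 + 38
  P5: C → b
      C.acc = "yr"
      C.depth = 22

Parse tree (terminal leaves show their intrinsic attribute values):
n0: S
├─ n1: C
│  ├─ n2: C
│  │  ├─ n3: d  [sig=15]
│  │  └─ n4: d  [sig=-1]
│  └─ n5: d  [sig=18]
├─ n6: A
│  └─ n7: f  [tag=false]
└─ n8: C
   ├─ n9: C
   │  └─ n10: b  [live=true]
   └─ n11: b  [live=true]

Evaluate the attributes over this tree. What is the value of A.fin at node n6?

1. n3.sig = 15  [terminal]
2. n4.sig = -1  [terminal]
3. n2.acc = "xw"  ["xw"]
4. n2.depth = 3  [d₁.sig + d₀.sig - 11]
5. n5.sig = 18  [terminal]
6. n1.acc = "vq"  ["vq"]
7. n1.depth = 21  [d.sig + C₁.depth]
8. n6.lab = "vvq"  ["v" ++ C₀.acc]
9. n6.fin = true  [C₀.depth > 20]
10. n7.tag = false  [terminal]
11. n6.wid = 12  [12]
12. n10.live = true  [terminal]
13. n9.acc = "yr"  ["yr"]
14. n9.depth = 22  [22]
15. n11.live = true  [terminal]
16. n8.acc = "wu"  ["wu"]
17. n8.depth = -6  [C₁.depth * -2 + 38]
18. n0.val = 20  [A.wid + 8]
19. n0.acc = 17  [C₁.depth * -2 + 5]
20. n0.fin = false  [C₁.depth > -6]

true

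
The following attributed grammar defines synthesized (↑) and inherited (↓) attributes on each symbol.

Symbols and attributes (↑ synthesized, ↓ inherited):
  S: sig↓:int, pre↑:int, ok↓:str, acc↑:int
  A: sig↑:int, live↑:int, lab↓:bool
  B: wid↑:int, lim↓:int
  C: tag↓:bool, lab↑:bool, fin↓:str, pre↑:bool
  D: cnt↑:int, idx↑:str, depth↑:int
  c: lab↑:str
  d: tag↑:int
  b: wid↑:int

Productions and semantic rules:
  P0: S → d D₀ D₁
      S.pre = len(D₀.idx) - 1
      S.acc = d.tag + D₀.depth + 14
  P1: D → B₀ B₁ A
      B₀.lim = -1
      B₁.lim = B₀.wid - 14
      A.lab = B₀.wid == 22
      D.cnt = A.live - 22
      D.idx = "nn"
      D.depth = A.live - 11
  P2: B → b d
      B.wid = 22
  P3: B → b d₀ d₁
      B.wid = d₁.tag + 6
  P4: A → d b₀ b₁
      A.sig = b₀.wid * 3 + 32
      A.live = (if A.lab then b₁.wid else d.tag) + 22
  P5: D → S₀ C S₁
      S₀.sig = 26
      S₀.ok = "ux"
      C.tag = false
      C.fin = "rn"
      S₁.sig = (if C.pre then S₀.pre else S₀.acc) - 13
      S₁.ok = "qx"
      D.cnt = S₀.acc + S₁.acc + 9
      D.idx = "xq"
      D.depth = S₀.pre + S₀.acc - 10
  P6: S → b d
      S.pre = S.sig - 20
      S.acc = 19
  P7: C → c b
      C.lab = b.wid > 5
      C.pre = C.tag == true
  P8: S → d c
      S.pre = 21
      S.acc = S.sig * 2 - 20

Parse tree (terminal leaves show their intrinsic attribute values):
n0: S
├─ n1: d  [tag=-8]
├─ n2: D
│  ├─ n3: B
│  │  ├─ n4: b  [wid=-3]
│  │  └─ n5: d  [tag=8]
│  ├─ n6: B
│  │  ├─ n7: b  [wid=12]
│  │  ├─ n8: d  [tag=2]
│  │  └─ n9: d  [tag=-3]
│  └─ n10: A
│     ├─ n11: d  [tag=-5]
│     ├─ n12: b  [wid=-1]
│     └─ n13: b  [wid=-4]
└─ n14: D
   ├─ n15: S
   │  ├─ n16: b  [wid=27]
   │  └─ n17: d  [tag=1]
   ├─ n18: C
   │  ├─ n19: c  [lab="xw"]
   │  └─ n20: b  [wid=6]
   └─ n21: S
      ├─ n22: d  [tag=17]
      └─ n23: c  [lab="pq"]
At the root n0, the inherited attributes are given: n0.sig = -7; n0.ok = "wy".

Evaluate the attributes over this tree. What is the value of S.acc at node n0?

13

1. n0.sig = -7  [given at root]
2. n0.ok = "wy"  [given at root]
3. n1.tag = -8  [terminal]
4. n3.lim = -1  [-1]
5. n4.wid = -3  [terminal]
6. n5.tag = 8  [terminal]
7. n3.wid = 22  [22]
8. n6.lim = 8  [B₀.wid - 14]
9. n7.wid = 12  [terminal]
10. n8.tag = 2  [terminal]
11. n9.tag = -3  [terminal]
12. n6.wid = 3  [d₁.tag + 6]
13. n10.lab = true  [B₀.wid == 22]
14. n11.tag = -5  [terminal]
15. n12.wid = -1  [terminal]
16. n13.wid = -4  [terminal]
17. n10.sig = 29  [b₀.wid * 3 + 32]
18. n10.live = 18  [(if A.lab then b₁.wid else d.tag) + 22]
19. n2.cnt = -4  [A.live - 22]
20. n2.idx = "nn"  ["nn"]
21. n2.depth = 7  [A.live - 11]
22. n15.sig = 26  [26]
23. n15.ok = "ux"  ["ux"]
24. n16.wid = 27  [terminal]
25. n17.tag = 1  [terminal]
26. n15.pre = 6  [S.sig - 20]
27. n15.acc = 19  [19]
28. n18.tag = false  [false]
29. n18.fin = "rn"  ["rn"]
30. n19.lab = "xw"  [terminal]
31. n20.wid = 6  [terminal]
32. n18.lab = true  [b.wid > 5]
33. n18.pre = false  [C.tag == true]
34. n21.sig = 6  [(if C.pre then S₀.pre else S₀.acc) - 13]
35. n21.ok = "qx"  ["qx"]
36. n22.tag = 17  [terminal]
37. n23.lab = "pq"  [terminal]
38. n21.pre = 21  [21]
39. n21.acc = -8  [S.sig * 2 - 20]
40. n14.cnt = 20  [S₀.acc + S₁.acc + 9]
41. n14.idx = "xq"  ["xq"]
42. n14.depth = 15  [S₀.pre + S₀.acc - 10]
43. n0.pre = 1  [len(D₀.idx) - 1]
44. n0.acc = 13  [d.tag + D₀.depth + 14]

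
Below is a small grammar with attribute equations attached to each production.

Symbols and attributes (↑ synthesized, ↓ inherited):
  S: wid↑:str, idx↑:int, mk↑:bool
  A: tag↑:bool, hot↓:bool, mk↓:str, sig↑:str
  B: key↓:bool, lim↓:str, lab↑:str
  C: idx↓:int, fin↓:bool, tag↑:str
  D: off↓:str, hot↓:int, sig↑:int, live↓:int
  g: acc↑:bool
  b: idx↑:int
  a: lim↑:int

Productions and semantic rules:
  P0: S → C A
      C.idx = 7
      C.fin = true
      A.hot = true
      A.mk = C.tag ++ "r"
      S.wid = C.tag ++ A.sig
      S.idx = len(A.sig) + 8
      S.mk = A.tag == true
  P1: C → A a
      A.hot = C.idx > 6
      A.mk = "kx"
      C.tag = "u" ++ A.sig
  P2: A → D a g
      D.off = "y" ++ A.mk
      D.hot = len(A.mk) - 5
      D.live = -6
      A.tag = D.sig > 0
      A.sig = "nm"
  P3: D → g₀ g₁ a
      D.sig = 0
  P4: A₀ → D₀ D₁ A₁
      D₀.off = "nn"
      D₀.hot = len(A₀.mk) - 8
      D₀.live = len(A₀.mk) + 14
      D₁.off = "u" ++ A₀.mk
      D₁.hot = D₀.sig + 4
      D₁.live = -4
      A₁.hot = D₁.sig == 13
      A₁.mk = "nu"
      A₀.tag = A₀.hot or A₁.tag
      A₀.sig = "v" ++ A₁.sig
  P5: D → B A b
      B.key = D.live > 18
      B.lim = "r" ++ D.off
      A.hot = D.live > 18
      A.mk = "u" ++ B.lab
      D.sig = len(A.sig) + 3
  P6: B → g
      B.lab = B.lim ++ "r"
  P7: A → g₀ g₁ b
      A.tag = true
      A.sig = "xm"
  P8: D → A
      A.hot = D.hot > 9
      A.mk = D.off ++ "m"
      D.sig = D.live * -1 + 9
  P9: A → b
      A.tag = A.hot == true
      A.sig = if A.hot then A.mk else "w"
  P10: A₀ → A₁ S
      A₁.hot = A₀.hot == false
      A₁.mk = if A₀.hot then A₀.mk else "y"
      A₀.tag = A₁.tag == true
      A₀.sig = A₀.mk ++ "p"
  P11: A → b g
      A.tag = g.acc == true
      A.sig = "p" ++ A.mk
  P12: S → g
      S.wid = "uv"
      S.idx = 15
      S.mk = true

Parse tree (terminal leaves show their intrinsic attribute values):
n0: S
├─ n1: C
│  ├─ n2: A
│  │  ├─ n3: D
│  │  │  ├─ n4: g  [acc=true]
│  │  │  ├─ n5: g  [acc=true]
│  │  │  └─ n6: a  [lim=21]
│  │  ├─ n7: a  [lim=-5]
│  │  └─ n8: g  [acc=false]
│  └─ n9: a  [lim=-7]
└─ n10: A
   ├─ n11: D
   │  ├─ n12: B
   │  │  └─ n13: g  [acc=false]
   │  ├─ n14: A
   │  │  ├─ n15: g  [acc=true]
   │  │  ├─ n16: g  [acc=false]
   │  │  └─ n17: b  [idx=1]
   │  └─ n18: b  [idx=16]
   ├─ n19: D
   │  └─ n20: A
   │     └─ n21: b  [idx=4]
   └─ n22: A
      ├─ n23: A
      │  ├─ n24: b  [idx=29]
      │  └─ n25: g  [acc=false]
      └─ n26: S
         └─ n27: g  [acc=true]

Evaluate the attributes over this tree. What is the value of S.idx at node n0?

1. n1.idx = 7  [7]
2. n1.fin = true  [true]
3. n2.hot = true  [C.idx > 6]
4. n2.mk = "kx"  ["kx"]
5. n3.off = "ykx"  ["y" ++ A.mk]
6. n3.hot = -3  [len(A.mk) - 5]
7. n3.live = -6  [-6]
8. n4.acc = true  [terminal]
9. n5.acc = true  [terminal]
10. n6.lim = 21  [terminal]
11. n3.sig = 0  [0]
12. n7.lim = -5  [terminal]
13. n8.acc = false  [terminal]
14. n2.tag = false  [D.sig > 0]
15. n2.sig = "nm"  ["nm"]
16. n9.lim = -7  [terminal]
17. n1.tag = "unm"  ["u" ++ A.sig]
18. n10.hot = true  [true]
19. n10.mk = "unmr"  [C.tag ++ "r"]
20. n11.off = "nn"  ["nn"]
21. n11.hot = -4  [len(A₀.mk) - 8]
22. n11.live = 18  [len(A₀.mk) + 14]
23. n12.key = false  [D.live > 18]
24. n12.lim = "rnn"  ["r" ++ D.off]
25. n13.acc = false  [terminal]
26. n12.lab = "rnnr"  [B.lim ++ "r"]
27. n14.hot = false  [D.live > 18]
28. n14.mk = "urnnr"  ["u" ++ B.lab]
29. n15.acc = true  [terminal]
30. n16.acc = false  [terminal]
31. n17.idx = 1  [terminal]
32. n14.tag = true  [true]
33. n14.sig = "xm"  ["xm"]
34. n18.idx = 16  [terminal]
35. n11.sig = 5  [len(A.sig) + 3]
36. n19.off = "uunmr"  ["u" ++ A₀.mk]
37. n19.hot = 9  [D₀.sig + 4]
38. n19.live = -4  [-4]
39. n20.hot = false  [D.hot > 9]
40. n20.mk = "uunmrm"  [D.off ++ "m"]
41. n21.idx = 4  [terminal]
42. n20.tag = false  [A.hot == true]
43. n20.sig = "w"  [if A.hot then A.mk else "w"]
44. n19.sig = 13  [D.live * -1 + 9]
45. n22.hot = true  [D₁.sig == 13]
46. n22.mk = "nu"  ["nu"]
47. n23.hot = false  [A₀.hot == false]
48. n23.mk = "nu"  [if A₀.hot then A₀.mk else "y"]
49. n24.idx = 29  [terminal]
50. n25.acc = false  [terminal]
51. n23.tag = false  [g.acc == true]
52. n23.sig = "pnu"  ["p" ++ A.mk]
53. n27.acc = true  [terminal]
54. n26.wid = "uv"  ["uv"]
55. n26.idx = 15  [15]
56. n26.mk = true  [true]
57. n22.tag = false  [A₁.tag == true]
58. n22.sig = "nup"  [A₀.mk ++ "p"]
59. n10.tag = true  [A₀.hot or A₁.tag]
60. n10.sig = "vnup"  ["v" ++ A₁.sig]
61. n0.wid = "unmvnup"  [C.tag ++ A.sig]
62. n0.idx = 12  [len(A.sig) + 8]
63. n0.mk = true  [A.tag == true]

12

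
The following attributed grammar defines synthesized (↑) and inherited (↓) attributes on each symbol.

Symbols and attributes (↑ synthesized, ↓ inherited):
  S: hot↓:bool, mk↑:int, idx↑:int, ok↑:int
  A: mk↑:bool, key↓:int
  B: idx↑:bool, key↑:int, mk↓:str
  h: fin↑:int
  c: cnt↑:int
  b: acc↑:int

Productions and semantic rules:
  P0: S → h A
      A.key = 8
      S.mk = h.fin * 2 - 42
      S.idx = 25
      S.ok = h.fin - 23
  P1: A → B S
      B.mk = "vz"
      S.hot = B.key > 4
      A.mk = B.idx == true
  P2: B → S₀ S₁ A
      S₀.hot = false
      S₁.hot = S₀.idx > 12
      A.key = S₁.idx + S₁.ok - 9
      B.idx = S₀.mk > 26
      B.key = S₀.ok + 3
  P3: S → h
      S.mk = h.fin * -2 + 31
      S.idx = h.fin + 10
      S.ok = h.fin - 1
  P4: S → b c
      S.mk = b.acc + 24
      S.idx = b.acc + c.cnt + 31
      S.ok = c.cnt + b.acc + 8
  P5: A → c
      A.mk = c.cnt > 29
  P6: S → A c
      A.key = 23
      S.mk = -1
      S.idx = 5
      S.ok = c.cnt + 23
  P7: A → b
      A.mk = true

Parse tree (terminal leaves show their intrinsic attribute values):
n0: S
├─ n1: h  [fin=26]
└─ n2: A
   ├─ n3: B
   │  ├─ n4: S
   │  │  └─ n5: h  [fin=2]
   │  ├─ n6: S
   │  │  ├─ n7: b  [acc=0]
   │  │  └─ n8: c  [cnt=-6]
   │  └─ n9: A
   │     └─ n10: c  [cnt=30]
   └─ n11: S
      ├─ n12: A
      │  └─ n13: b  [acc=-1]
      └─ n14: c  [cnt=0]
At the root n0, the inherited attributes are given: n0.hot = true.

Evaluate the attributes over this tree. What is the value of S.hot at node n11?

false

1. n0.hot = true  [given at root]
2. n1.fin = 26  [terminal]
3. n2.key = 8  [8]
4. n3.mk = "vz"  ["vz"]
5. n4.hot = false  [false]
6. n5.fin = 2  [terminal]
7. n4.mk = 27  [h.fin * -2 + 31]
8. n4.idx = 12  [h.fin + 10]
9. n4.ok = 1  [h.fin - 1]
10. n6.hot = false  [S₀.idx > 12]
11. n7.acc = 0  [terminal]
12. n8.cnt = -6  [terminal]
13. n6.mk = 24  [b.acc + 24]
14. n6.idx = 25  [b.acc + c.cnt + 31]
15. n6.ok = 2  [c.cnt + b.acc + 8]
16. n9.key = 18  [S₁.idx + S₁.ok - 9]
17. n10.cnt = 30  [terminal]
18. n9.mk = true  [c.cnt > 29]
19. n3.idx = true  [S₀.mk > 26]
20. n3.key = 4  [S₀.ok + 3]
21. n11.hot = false  [B.key > 4]
22. n12.key = 23  [23]
23. n13.acc = -1  [terminal]
24. n12.mk = true  [true]
25. n14.cnt = 0  [terminal]
26. n11.mk = -1  [-1]
27. n11.idx = 5  [5]
28. n11.ok = 23  [c.cnt + 23]
29. n2.mk = true  [B.idx == true]
30. n0.mk = 10  [h.fin * 2 - 42]
31. n0.idx = 25  [25]
32. n0.ok = 3  [h.fin - 23]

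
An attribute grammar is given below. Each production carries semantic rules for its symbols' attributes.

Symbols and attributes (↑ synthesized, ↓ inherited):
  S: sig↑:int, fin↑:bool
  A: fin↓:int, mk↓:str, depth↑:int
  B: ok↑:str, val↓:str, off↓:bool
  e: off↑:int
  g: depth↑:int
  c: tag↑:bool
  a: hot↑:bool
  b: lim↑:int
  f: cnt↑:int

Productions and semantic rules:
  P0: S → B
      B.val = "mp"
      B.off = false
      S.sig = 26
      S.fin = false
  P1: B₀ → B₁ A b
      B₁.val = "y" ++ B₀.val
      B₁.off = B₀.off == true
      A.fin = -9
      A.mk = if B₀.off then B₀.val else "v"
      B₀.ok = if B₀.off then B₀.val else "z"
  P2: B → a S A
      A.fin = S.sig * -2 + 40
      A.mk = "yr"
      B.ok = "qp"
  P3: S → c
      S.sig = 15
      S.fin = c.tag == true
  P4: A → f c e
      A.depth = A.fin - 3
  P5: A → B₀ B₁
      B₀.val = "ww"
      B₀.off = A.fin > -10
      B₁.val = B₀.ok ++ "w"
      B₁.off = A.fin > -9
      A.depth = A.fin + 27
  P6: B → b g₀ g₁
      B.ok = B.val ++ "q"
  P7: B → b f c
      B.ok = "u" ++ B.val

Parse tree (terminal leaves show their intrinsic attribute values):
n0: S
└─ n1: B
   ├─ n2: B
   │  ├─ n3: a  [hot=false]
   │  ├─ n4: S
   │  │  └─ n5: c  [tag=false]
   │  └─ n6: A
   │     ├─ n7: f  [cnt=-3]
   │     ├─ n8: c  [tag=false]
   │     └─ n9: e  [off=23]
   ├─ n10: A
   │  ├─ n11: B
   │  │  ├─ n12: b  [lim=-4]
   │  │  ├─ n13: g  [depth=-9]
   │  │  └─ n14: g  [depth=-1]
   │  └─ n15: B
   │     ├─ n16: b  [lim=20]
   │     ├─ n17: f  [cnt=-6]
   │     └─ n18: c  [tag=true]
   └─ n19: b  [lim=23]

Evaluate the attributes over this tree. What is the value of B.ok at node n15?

"uwwqw"

1. n1.val = "mp"  ["mp"]
2. n1.off = false  [false]
3. n2.val = "ymp"  ["y" ++ B₀.val]
4. n2.off = false  [B₀.off == true]
5. n3.hot = false  [terminal]
6. n5.tag = false  [terminal]
7. n4.sig = 15  [15]
8. n4.fin = false  [c.tag == true]
9. n6.fin = 10  [S.sig * -2 + 40]
10. n6.mk = "yr"  ["yr"]
11. n7.cnt = -3  [terminal]
12. n8.tag = false  [terminal]
13. n9.off = 23  [terminal]
14. n6.depth = 7  [A.fin - 3]
15. n2.ok = "qp"  ["qp"]
16. n10.fin = -9  [-9]
17. n10.mk = "v"  [if B₀.off then B₀.val else "v"]
18. n11.val = "ww"  ["ww"]
19. n11.off = true  [A.fin > -10]
20. n12.lim = -4  [terminal]
21. n13.depth = -9  [terminal]
22. n14.depth = -1  [terminal]
23. n11.ok = "wwq"  [B.val ++ "q"]
24. n15.val = "wwqw"  [B₀.ok ++ "w"]
25. n15.off = false  [A.fin > -9]
26. n16.lim = 20  [terminal]
27. n17.cnt = -6  [terminal]
28. n18.tag = true  [terminal]
29. n15.ok = "uwwqw"  ["u" ++ B.val]
30. n10.depth = 18  [A.fin + 27]
31. n19.lim = 23  [terminal]
32. n1.ok = "z"  [if B₀.off then B₀.val else "z"]
33. n0.sig = 26  [26]
34. n0.fin = false  [false]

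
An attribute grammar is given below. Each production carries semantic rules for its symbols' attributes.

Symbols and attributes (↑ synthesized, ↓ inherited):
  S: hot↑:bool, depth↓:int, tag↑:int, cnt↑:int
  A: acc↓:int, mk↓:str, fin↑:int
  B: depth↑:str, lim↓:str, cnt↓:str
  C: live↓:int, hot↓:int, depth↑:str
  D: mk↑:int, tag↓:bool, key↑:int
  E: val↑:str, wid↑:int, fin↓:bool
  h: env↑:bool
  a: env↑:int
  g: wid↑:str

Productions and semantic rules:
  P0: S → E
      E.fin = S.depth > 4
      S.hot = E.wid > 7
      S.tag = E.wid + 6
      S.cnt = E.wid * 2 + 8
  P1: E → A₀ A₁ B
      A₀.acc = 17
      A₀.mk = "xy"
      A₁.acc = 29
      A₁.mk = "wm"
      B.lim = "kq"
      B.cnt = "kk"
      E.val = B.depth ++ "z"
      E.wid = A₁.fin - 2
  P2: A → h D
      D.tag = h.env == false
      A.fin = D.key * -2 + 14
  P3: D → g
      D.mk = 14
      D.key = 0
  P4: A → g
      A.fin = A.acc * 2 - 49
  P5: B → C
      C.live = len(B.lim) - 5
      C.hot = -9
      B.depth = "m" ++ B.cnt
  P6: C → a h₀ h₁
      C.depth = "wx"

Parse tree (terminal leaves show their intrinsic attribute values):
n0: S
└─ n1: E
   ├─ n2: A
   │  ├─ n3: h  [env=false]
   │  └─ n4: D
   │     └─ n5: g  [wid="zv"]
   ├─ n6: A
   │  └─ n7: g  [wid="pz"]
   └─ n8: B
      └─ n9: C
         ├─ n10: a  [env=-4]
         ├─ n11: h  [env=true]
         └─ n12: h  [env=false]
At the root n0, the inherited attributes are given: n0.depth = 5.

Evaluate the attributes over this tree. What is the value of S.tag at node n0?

13

1. n0.depth = 5  [given at root]
2. n1.fin = true  [S.depth > 4]
3. n2.acc = 17  [17]
4. n2.mk = "xy"  ["xy"]
5. n3.env = false  [terminal]
6. n4.tag = true  [h.env == false]
7. n5.wid = "zv"  [terminal]
8. n4.mk = 14  [14]
9. n4.key = 0  [0]
10. n2.fin = 14  [D.key * -2 + 14]
11. n6.acc = 29  [29]
12. n6.mk = "wm"  ["wm"]
13. n7.wid = "pz"  [terminal]
14. n6.fin = 9  [A.acc * 2 - 49]
15. n8.lim = "kq"  ["kq"]
16. n8.cnt = "kk"  ["kk"]
17. n9.live = -3  [len(B.lim) - 5]
18. n9.hot = -9  [-9]
19. n10.env = -4  [terminal]
20. n11.env = true  [terminal]
21. n12.env = false  [terminal]
22. n9.depth = "wx"  ["wx"]
23. n8.depth = "mkk"  ["m" ++ B.cnt]
24. n1.val = "mkkz"  [B.depth ++ "z"]
25. n1.wid = 7  [A₁.fin - 2]
26. n0.hot = false  [E.wid > 7]
27. n0.tag = 13  [E.wid + 6]
28. n0.cnt = 22  [E.wid * 2 + 8]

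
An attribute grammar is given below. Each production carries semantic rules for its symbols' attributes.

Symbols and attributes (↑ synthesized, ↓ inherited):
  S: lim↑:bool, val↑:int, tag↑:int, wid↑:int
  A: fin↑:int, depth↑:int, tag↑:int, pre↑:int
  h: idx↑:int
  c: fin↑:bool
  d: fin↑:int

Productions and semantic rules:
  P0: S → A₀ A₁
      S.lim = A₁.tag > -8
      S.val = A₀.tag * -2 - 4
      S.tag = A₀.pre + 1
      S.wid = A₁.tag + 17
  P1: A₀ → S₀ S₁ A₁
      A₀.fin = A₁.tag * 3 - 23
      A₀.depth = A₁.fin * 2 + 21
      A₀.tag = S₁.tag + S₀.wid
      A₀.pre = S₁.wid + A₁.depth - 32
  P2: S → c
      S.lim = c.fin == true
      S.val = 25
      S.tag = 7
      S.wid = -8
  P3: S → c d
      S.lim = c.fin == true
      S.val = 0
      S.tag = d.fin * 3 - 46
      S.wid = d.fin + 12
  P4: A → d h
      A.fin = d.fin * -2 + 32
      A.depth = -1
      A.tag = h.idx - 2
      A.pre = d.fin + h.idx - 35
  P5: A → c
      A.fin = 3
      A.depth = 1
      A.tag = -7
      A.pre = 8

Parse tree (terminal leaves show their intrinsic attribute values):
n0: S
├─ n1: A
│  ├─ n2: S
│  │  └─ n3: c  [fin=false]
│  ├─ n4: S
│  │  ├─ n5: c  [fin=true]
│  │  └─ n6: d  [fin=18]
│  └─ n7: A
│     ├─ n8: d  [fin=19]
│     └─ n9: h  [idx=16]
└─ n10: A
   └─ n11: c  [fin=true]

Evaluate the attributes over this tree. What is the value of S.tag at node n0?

-2

1. n3.fin = false  [terminal]
2. n2.lim = false  [c.fin == true]
3. n2.val = 25  [25]
4. n2.tag = 7  [7]
5. n2.wid = -8  [-8]
6. n5.fin = true  [terminal]
7. n6.fin = 18  [terminal]
8. n4.lim = true  [c.fin == true]
9. n4.val = 0  [0]
10. n4.tag = 8  [d.fin * 3 - 46]
11. n4.wid = 30  [d.fin + 12]
12. n8.fin = 19  [terminal]
13. n9.idx = 16  [terminal]
14. n7.fin = -6  [d.fin * -2 + 32]
15. n7.depth = -1  [-1]
16. n7.tag = 14  [h.idx - 2]
17. n7.pre = 0  [d.fin + h.idx - 35]
18. n1.fin = 19  [A₁.tag * 3 - 23]
19. n1.depth = 9  [A₁.fin * 2 + 21]
20. n1.tag = 0  [S₁.tag + S₀.wid]
21. n1.pre = -3  [S₁.wid + A₁.depth - 32]
22. n11.fin = true  [terminal]
23. n10.fin = 3  [3]
24. n10.depth = 1  [1]
25. n10.tag = -7  [-7]
26. n10.pre = 8  [8]
27. n0.lim = true  [A₁.tag > -8]
28. n0.val = -4  [A₀.tag * -2 - 4]
29. n0.tag = -2  [A₀.pre + 1]
30. n0.wid = 10  [A₁.tag + 17]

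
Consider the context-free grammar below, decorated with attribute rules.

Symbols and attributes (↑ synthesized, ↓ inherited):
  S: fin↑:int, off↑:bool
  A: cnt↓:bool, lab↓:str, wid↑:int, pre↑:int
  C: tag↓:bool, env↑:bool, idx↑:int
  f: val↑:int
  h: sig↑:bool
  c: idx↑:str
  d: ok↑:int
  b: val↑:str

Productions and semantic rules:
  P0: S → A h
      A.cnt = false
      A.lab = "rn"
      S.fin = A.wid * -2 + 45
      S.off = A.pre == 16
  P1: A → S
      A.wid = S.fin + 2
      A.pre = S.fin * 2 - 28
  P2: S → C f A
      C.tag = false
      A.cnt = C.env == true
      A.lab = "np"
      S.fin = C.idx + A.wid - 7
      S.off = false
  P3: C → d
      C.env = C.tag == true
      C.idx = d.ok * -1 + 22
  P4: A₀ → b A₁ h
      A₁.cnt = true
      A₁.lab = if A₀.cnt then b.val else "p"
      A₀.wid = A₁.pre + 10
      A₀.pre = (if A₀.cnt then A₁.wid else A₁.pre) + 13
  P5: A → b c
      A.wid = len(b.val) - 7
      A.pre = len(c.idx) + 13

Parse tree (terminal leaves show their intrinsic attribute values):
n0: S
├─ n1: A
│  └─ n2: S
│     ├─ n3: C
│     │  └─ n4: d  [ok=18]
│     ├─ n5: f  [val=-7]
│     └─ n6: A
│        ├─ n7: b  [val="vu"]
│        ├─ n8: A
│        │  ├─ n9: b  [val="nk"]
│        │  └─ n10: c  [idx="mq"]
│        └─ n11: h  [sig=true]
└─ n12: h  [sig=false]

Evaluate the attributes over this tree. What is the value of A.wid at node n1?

24

1. n1.cnt = false  [false]
2. n1.lab = "rn"  ["rn"]
3. n3.tag = false  [false]
4. n4.ok = 18  [terminal]
5. n3.env = false  [C.tag == true]
6. n3.idx = 4  [d.ok * -1 + 22]
7. n5.val = -7  [terminal]
8. n6.cnt = false  [C.env == true]
9. n6.lab = "np"  ["np"]
10. n7.val = "vu"  [terminal]
11. n8.cnt = true  [true]
12. n8.lab = "p"  [if A₀.cnt then b.val else "p"]
13. n9.val = "nk"  [terminal]
14. n10.idx = "mq"  [terminal]
15. n8.wid = -5  [len(b.val) - 7]
16. n8.pre = 15  [len(c.idx) + 13]
17. n11.sig = true  [terminal]
18. n6.wid = 25  [A₁.pre + 10]
19. n6.pre = 28  [(if A₀.cnt then A₁.wid else A₁.pre) + 13]
20. n2.fin = 22  [C.idx + A.wid - 7]
21. n2.off = false  [false]
22. n1.wid = 24  [S.fin + 2]
23. n1.pre = 16  [S.fin * 2 - 28]
24. n12.sig = false  [terminal]
25. n0.fin = -3  [A.wid * -2 + 45]
26. n0.off = true  [A.pre == 16]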